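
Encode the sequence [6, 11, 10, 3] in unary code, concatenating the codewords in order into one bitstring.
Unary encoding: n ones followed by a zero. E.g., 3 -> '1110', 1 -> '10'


Encode each number as n ones followed by a terminating 0:
  6 -> 1111110 (7 bits)
  11 -> 111111111110 (12 bits)
  10 -> 11111111110 (11 bits)
  3 -> 1110 (4 bits)
Total length = 7 + 12 + 11 + 4 = 34 bits.

Unary([6, 11, 10, 3]) = 1111110111111111110111111111101110 (34 bits)


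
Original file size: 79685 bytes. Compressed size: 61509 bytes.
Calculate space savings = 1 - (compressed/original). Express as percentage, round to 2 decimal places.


ratio = compressed/original = 61509/79685 = 0.771902
savings = 1 - ratio = 1 - 0.771902 = 0.228098
as a percentage: 0.228098 * 100 = 22.81%

Space savings = 1 - 61509/79685 = 22.81%


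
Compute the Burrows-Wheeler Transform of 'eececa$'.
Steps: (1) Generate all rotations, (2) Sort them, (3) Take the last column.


Rotations (sorted):
  0: $eececa -> last char: a
  1: a$eecec -> last char: c
  2: ca$eece -> last char: e
  3: ceca$ee -> last char: e
  4: eca$eec -> last char: c
  5: ececa$e -> last char: e
  6: eececa$ -> last char: $


BWT = aceece$


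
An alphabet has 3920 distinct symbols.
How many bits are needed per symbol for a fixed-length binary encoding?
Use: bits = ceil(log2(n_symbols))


log2(3920) = 11.9366
Bracket: 2^11 = 2048 < 3920 <= 2^12 = 4096
So ceil(log2(3920)) = 12

bits = ceil(log2(3920)) = ceil(11.9366) = 12 bits


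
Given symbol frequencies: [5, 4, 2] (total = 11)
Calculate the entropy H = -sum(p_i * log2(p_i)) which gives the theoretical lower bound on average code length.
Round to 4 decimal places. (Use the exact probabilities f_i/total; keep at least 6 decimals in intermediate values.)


Per-symbol terms -p_i * log2(p_i) with p_i = f_i/11:
  p = 5/11 = 0.454545: log2(p) = -1.137504, -p*log2(p) = 0.517047
  p = 4/11 = 0.363636: log2(p) = -1.459432, -p*log2(p) = 0.530702
  p = 2/11 = 0.181818: log2(p) = -2.459432, -p*log2(p) = 0.447169
H = 0.517047 + 0.530702 + 0.447169 = 1.494918

H = 1.4949 bits/symbol


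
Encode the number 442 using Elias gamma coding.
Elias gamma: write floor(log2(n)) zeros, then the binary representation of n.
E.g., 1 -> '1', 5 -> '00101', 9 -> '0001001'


num_bits = floor(log2(442)) + 1 = 9
leading_zeros = num_bits - 1 = 8
binary(442) = 110111010

Elias gamma(442) = '00000000' + '110111010' = 00000000110111010 (17 bits)


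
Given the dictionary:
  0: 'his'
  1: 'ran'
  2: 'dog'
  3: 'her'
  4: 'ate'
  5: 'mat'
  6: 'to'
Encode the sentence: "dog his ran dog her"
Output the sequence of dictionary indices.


Look up each word in the dictionary:
  'dog' -> 2
  'his' -> 0
  'ran' -> 1
  'dog' -> 2
  'her' -> 3

Encoded: [2, 0, 1, 2, 3]


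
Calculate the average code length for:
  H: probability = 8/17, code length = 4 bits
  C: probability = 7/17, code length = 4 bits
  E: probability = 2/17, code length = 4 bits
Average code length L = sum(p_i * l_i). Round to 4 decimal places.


Weighted contributions p_i * l_i:
  H: (8/17) * 4 = 32/17
  C: (7/17) * 4 = 28/17
  E: (2/17) * 4 = 8/17
Sum = (32 + 28 + 8)/17 = 68/17

L = 68/17 = 4.0000 bits/symbol


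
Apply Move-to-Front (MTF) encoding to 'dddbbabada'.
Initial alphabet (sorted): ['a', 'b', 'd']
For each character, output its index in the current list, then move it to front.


MTF encoding:
'd': index 2 in ['a', 'b', 'd'] -> ['d', 'a', 'b']
'd': index 0 in ['d', 'a', 'b'] -> ['d', 'a', 'b']
'd': index 0 in ['d', 'a', 'b'] -> ['d', 'a', 'b']
'b': index 2 in ['d', 'a', 'b'] -> ['b', 'd', 'a']
'b': index 0 in ['b', 'd', 'a'] -> ['b', 'd', 'a']
'a': index 2 in ['b', 'd', 'a'] -> ['a', 'b', 'd']
'b': index 1 in ['a', 'b', 'd'] -> ['b', 'a', 'd']
'a': index 1 in ['b', 'a', 'd'] -> ['a', 'b', 'd']
'd': index 2 in ['a', 'b', 'd'] -> ['d', 'a', 'b']
'a': index 1 in ['d', 'a', 'b'] -> ['a', 'd', 'b']


Output: [2, 0, 0, 2, 0, 2, 1, 1, 2, 1]


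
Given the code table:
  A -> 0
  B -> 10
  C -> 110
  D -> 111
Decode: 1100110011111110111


Decoding:
110 -> C
0 -> A
110 -> C
0 -> A
111 -> D
111 -> D
10 -> B
111 -> D


Result: CACADDBD


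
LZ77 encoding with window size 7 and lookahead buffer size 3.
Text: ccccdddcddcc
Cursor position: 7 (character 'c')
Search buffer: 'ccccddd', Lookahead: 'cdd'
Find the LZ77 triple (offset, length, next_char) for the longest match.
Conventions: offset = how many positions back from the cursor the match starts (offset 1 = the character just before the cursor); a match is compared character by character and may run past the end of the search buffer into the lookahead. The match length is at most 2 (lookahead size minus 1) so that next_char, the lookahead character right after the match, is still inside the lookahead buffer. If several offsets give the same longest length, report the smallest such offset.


Try each offset into the search buffer:
  offset=1 (pos 6, char 'd'): match length 0
  offset=2 (pos 5, char 'd'): match length 0
  offset=3 (pos 4, char 'd'): match length 0
  offset=4 (pos 3, char 'c'): match length 2
  offset=5 (pos 2, char 'c'): match length 1
  offset=6 (pos 1, char 'c'): match length 1
  offset=7 (pos 0, char 'c'): match length 1
Longest match has length 2 at offset 4.
next_char = character at position 7 + 2 = 9 -> 'd'

Best match: offset=4, length=2 (matching 'cd' starting at position 3)
LZ77 triple: (4, 2, 'd')


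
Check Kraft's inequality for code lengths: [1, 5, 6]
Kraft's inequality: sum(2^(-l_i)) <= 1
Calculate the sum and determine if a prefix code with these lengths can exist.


Sum = 2^(-1) + 2^(-5) + 2^(-6)
    = 0.5 + 0.03125 + 0.015625
    = 35/64 = 0.546875
Since 0.546875 <= 1, Kraft's inequality IS satisfied.
A prefix code with these lengths CAN exist.

Kraft sum = 0.546875. Satisfied.


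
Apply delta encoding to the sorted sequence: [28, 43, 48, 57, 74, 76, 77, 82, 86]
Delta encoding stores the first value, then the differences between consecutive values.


First value: 28
Deltas:
  43 - 28 = 15
  48 - 43 = 5
  57 - 48 = 9
  74 - 57 = 17
  76 - 74 = 2
  77 - 76 = 1
  82 - 77 = 5
  86 - 82 = 4


Delta encoded: [28, 15, 5, 9, 17, 2, 1, 5, 4]


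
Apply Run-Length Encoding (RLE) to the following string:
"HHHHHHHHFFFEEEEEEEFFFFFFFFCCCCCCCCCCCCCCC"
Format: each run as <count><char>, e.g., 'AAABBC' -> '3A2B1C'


Scanning runs left to right:
  i=0: run of 'H' x 8 -> '8H'
  i=8: run of 'F' x 3 -> '3F'
  i=11: run of 'E' x 7 -> '7E'
  i=18: run of 'F' x 8 -> '8F'
  i=26: run of 'C' x 15 -> '15C'

RLE = 8H3F7E8F15C


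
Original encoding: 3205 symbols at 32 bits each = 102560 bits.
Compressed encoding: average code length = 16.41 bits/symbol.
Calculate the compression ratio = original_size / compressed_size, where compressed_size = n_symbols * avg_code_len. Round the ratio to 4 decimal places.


original_size = n_symbols * orig_bits = 3205 * 32 = 102560 bits
compressed_size = n_symbols * avg_code_len = 3205 * 16.41 = 52594.05 bits
ratio = original_size / compressed_size = 102560 / 52594.05 = 1.95

Compression ratio = 1.95


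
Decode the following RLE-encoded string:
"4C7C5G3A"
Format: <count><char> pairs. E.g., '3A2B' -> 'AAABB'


Expanding each <count><char> pair:
  4C -> 'CCCC'
  7C -> 'CCCCCCC'
  5G -> 'GGGGG'
  3A -> 'AAA'

Decoded = CCCCCCCCCCCGGGGGAAA


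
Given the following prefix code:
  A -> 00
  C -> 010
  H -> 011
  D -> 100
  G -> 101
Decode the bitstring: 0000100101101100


Decoding step by step:
Bits 00 -> A
Bits 00 -> A
Bits 100 -> D
Bits 101 -> G
Bits 101 -> G
Bits 100 -> D


Decoded message: AADGGD


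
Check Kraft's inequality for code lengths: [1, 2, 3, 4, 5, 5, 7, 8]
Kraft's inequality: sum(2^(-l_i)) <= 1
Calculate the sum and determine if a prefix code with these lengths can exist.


Sum = 2^(-1) + 2^(-2) + 2^(-3) + 2^(-4) + 2^(-5) + 2^(-5) + 2^(-7) + 2^(-8)
    = 0.5 + 0.25 + 0.125 + 0.0625 + 0.03125 + 0.03125 + 0.0078125 + 0.00390625
    = 259/256 = 1.01171875
Since 1.01171875 > 1, Kraft's inequality is NOT satisfied.
A prefix code with these lengths CANNOT exist.

Kraft sum = 1.01171875. Not satisfied.


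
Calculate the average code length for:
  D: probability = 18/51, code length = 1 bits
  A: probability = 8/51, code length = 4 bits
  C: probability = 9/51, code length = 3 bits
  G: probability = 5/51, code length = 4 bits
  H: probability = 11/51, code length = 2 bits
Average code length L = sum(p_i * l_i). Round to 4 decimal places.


Weighted contributions p_i * l_i:
  D: (18/51) * 1 = 18/51
  A: (8/51) * 4 = 32/51
  C: (9/51) * 3 = 27/51
  G: (5/51) * 4 = 20/51
  H: (11/51) * 2 = 22/51
Sum = (18 + 32 + 27 + 20 + 22)/51 = 119/51

L = 119/51 = 2.3333 bits/symbol


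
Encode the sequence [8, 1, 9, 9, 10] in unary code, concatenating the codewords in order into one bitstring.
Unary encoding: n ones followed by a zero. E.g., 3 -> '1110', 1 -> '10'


Encode each number as n ones followed by a terminating 0:
  8 -> 111111110 (9 bits)
  1 -> 10 (2 bits)
  9 -> 1111111110 (10 bits)
  9 -> 1111111110 (10 bits)
  10 -> 11111111110 (11 bits)
Total length = 9 + 2 + 10 + 10 + 11 = 42 bits.

Unary([8, 1, 9, 9, 10]) = 111111110101111111110111111111011111111110 (42 bits)


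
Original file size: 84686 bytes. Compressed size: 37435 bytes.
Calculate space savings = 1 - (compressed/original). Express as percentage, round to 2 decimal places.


ratio = compressed/original = 37435/84686 = 0.442045
savings = 1 - ratio = 1 - 0.442045 = 0.557955
as a percentage: 0.557955 * 100 = 55.8%

Space savings = 1 - 37435/84686 = 55.8%


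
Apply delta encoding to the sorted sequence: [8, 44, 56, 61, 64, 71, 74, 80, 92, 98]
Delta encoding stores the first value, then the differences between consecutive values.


First value: 8
Deltas:
  44 - 8 = 36
  56 - 44 = 12
  61 - 56 = 5
  64 - 61 = 3
  71 - 64 = 7
  74 - 71 = 3
  80 - 74 = 6
  92 - 80 = 12
  98 - 92 = 6


Delta encoded: [8, 36, 12, 5, 3, 7, 3, 6, 12, 6]


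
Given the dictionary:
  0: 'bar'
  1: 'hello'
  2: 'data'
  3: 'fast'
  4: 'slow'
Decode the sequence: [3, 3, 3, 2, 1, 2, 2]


Look up each index in the dictionary:
  3 -> 'fast'
  3 -> 'fast'
  3 -> 'fast'
  2 -> 'data'
  1 -> 'hello'
  2 -> 'data'
  2 -> 'data'

Decoded: "fast fast fast data hello data data"


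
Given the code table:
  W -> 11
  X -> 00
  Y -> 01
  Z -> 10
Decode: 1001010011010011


Decoding:
10 -> Z
01 -> Y
01 -> Y
00 -> X
11 -> W
01 -> Y
00 -> X
11 -> W


Result: ZYYXWYXW


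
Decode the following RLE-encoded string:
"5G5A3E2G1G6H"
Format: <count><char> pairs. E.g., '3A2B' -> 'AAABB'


Expanding each <count><char> pair:
  5G -> 'GGGGG'
  5A -> 'AAAAA'
  3E -> 'EEE'
  2G -> 'GG'
  1G -> 'G'
  6H -> 'HHHHHH'

Decoded = GGGGGAAAAAEEEGGGHHHHHH


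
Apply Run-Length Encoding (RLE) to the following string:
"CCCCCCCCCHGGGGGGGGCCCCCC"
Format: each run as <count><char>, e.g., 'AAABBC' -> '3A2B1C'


Scanning runs left to right:
  i=0: run of 'C' x 9 -> '9C'
  i=9: run of 'H' x 1 -> '1H'
  i=10: run of 'G' x 8 -> '8G'
  i=18: run of 'C' x 6 -> '6C'

RLE = 9C1H8G6C


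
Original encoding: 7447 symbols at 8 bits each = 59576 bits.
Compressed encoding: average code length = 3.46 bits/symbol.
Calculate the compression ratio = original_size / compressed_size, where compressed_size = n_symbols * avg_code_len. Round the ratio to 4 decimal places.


original_size = n_symbols * orig_bits = 7447 * 8 = 59576 bits
compressed_size = n_symbols * avg_code_len = 7447 * 3.46 = 25766.62 bits
ratio = original_size / compressed_size = 59576 / 25766.62 = 2.3121

Compression ratio = 2.3121


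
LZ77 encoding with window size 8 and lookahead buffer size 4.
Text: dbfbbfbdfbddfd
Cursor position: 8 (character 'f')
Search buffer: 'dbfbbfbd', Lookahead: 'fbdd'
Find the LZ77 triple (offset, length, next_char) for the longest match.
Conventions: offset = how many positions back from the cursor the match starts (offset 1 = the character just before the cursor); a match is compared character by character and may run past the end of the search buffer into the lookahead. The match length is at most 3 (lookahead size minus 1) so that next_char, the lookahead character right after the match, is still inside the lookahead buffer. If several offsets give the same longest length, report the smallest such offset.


Try each offset into the search buffer:
  offset=1 (pos 7, char 'd'): match length 0
  offset=2 (pos 6, char 'b'): match length 0
  offset=3 (pos 5, char 'f'): match length 3
  offset=4 (pos 4, char 'b'): match length 0
  offset=5 (pos 3, char 'b'): match length 0
  offset=6 (pos 2, char 'f'): match length 2
  offset=7 (pos 1, char 'b'): match length 0
  offset=8 (pos 0, char 'd'): match length 0
Longest match has length 3 at offset 3.
next_char = character at position 8 + 3 = 11 -> 'd'

Best match: offset=3, length=3 (matching 'fbd' starting at position 5)
LZ77 triple: (3, 3, 'd')


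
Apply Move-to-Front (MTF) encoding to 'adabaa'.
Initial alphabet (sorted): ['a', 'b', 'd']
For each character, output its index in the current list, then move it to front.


MTF encoding:
'a': index 0 in ['a', 'b', 'd'] -> ['a', 'b', 'd']
'd': index 2 in ['a', 'b', 'd'] -> ['d', 'a', 'b']
'a': index 1 in ['d', 'a', 'b'] -> ['a', 'd', 'b']
'b': index 2 in ['a', 'd', 'b'] -> ['b', 'a', 'd']
'a': index 1 in ['b', 'a', 'd'] -> ['a', 'b', 'd']
'a': index 0 in ['a', 'b', 'd'] -> ['a', 'b', 'd']


Output: [0, 2, 1, 2, 1, 0]


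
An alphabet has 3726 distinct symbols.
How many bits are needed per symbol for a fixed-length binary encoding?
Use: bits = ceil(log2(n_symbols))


log2(3726) = 11.8634
Bracket: 2^11 = 2048 < 3726 <= 2^12 = 4096
So ceil(log2(3726)) = 12

bits = ceil(log2(3726)) = ceil(11.8634) = 12 bits


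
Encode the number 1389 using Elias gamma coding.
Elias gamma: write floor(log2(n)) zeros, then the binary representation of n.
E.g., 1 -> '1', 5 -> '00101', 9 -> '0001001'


num_bits = floor(log2(1389)) + 1 = 11
leading_zeros = num_bits - 1 = 10
binary(1389) = 10101101101

Elias gamma(1389) = '0000000000' + '10101101101' = 000000000010101101101 (21 bits)


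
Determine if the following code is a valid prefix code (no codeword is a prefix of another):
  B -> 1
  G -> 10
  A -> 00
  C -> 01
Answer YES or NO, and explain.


Checking each pair (does one codeword prefix another?):
  B='1' vs G='10': prefix -- VIOLATION

NO -- this is NOT a valid prefix code. B (1) is a prefix of G (10).


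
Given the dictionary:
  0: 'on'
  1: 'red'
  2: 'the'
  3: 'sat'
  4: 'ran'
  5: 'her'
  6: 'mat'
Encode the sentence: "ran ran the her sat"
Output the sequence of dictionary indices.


Look up each word in the dictionary:
  'ran' -> 4
  'ran' -> 4
  'the' -> 2
  'her' -> 5
  'sat' -> 3

Encoded: [4, 4, 2, 5, 3]


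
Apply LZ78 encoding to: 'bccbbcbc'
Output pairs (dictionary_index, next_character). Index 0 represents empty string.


LZ78 encoding steps:
Dictionary: {0: ''}
Step 1: w='' (idx 0), next='b' -> output (0, 'b'), add 'b' as idx 1
Step 2: w='' (idx 0), next='c' -> output (0, 'c'), add 'c' as idx 2
Step 3: w='c' (idx 2), next='b' -> output (2, 'b'), add 'cb' as idx 3
Step 4: w='b' (idx 1), next='c' -> output (1, 'c'), add 'bc' as idx 4
Step 5: w='bc' (idx 4), end of input -> output (4, '')


Encoded: [(0, 'b'), (0, 'c'), (2, 'b'), (1, 'c'), (4, '')]


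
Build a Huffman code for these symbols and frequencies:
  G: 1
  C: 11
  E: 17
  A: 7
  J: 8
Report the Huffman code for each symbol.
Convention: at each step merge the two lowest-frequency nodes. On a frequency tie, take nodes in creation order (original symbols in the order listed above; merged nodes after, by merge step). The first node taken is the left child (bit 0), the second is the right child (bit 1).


Huffman tree construction:
Step 1: Merge G(1) + A(7) = 8
Step 2: Merge J(8) + (G+A)(8) = 16
Step 3: Merge C(11) + (J+(G+A))(16) = 27
Step 4: Merge E(17) + (C+(J+(G+A)))(27) = 44
Read each symbol's code off the tree from the root (left child = 0, right child = 1).

Codes:
  G: 1110 (length 4)
  C: 10 (length 2)
  E: 0 (length 1)
  A: 1111 (length 4)
  J: 110 (length 3)
Average code length: 95/44 = 2.1591 bits/symbol


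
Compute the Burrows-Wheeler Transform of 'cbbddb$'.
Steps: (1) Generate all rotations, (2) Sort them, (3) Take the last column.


Rotations (sorted):
  0: $cbbddb -> last char: b
  1: b$cbbdd -> last char: d
  2: bbddb$c -> last char: c
  3: bddb$cb -> last char: b
  4: cbbddb$ -> last char: $
  5: db$cbbd -> last char: d
  6: ddb$cbb -> last char: b


BWT = bdcb$db


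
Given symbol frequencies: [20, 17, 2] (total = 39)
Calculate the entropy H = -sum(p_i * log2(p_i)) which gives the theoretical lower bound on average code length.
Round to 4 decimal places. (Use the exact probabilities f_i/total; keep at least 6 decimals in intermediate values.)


Per-symbol terms -p_i * log2(p_i) with p_i = f_i/39:
  p = 20/39 = 0.512821: log2(p) = -0.963474, -p*log2(p) = 0.494089
  p = 17/39 = 0.435897: log2(p) = -1.197939, -p*log2(p) = 0.522179
  p = 2/39 = 0.051282: log2(p) = -4.285402, -p*log2(p) = 0.219764
H = 0.494089 + 0.522179 + 0.219764 = 1.236032

H = 1.236 bits/symbol


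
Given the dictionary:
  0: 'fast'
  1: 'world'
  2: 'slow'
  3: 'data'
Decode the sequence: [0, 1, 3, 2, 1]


Look up each index in the dictionary:
  0 -> 'fast'
  1 -> 'world'
  3 -> 'data'
  2 -> 'slow'
  1 -> 'world'

Decoded: "fast world data slow world"


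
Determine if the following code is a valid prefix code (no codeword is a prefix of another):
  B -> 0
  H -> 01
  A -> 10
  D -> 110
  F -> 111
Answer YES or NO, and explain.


Checking each pair (does one codeword prefix another?):
  B='0' vs H='01': prefix -- VIOLATION

NO -- this is NOT a valid prefix code. B (0) is a prefix of H (01).


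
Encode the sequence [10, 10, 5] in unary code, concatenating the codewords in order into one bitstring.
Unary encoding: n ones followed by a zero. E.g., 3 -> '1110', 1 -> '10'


Encode each number as n ones followed by a terminating 0:
  10 -> 11111111110 (11 bits)
  10 -> 11111111110 (11 bits)
  5 -> 111110 (6 bits)
Total length = 11 + 11 + 6 = 28 bits.

Unary([10, 10, 5]) = 1111111111011111111110111110 (28 bits)


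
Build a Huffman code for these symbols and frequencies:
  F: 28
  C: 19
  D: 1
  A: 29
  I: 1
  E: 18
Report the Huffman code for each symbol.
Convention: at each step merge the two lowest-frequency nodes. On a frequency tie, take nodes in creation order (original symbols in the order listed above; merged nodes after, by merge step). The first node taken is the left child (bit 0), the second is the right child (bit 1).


Huffman tree construction:
Step 1: Merge D(1) + I(1) = 2
Step 2: Merge (D+I)(2) + E(18) = 20
Step 3: Merge C(19) + ((D+I)+E)(20) = 39
Step 4: Merge F(28) + A(29) = 57
Step 5: Merge (C+((D+I)+E))(39) + (F+A)(57) = 96
Read each symbol's code off the tree from the root (left child = 0, right child = 1).

Codes:
  F: 10 (length 2)
  C: 00 (length 2)
  D: 0100 (length 4)
  A: 11 (length 2)
  I: 0101 (length 4)
  E: 011 (length 3)
Average code length: 214/96 = 2.2292 bits/symbol


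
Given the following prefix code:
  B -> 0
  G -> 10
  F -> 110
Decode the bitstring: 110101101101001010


Decoding step by step:
Bits 110 -> F
Bits 10 -> G
Bits 110 -> F
Bits 110 -> F
Bits 10 -> G
Bits 0 -> B
Bits 10 -> G
Bits 10 -> G


Decoded message: FGFFGBGG


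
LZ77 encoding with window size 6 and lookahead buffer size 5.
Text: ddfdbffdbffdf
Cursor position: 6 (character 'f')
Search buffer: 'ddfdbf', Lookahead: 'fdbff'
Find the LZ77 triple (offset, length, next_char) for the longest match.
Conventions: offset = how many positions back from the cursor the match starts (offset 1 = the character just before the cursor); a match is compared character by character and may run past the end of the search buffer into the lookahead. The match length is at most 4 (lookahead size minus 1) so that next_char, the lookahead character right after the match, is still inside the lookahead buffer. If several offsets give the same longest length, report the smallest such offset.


Try each offset into the search buffer:
  offset=1 (pos 5, char 'f'): match length 1
  offset=2 (pos 4, char 'b'): match length 0
  offset=3 (pos 3, char 'd'): match length 0
  offset=4 (pos 2, char 'f'): match length 4
  offset=5 (pos 1, char 'd'): match length 0
  offset=6 (pos 0, char 'd'): match length 0
Longest match has length 4 at offset 4.
next_char = character at position 6 + 4 = 10 -> 'f'

Best match: offset=4, length=4 (matching 'fdbf' starting at position 2)
LZ77 triple: (4, 4, 'f')


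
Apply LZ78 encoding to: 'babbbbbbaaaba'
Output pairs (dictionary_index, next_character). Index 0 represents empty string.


LZ78 encoding steps:
Dictionary: {0: ''}
Step 1: w='' (idx 0), next='b' -> output (0, 'b'), add 'b' as idx 1
Step 2: w='' (idx 0), next='a' -> output (0, 'a'), add 'a' as idx 2
Step 3: w='b' (idx 1), next='b' -> output (1, 'b'), add 'bb' as idx 3
Step 4: w='bb' (idx 3), next='b' -> output (3, 'b'), add 'bbb' as idx 4
Step 5: w='b' (idx 1), next='a' -> output (1, 'a'), add 'ba' as idx 5
Step 6: w='a' (idx 2), next='a' -> output (2, 'a'), add 'aa' as idx 6
Step 7: w='ba' (idx 5), end of input -> output (5, '')


Encoded: [(0, 'b'), (0, 'a'), (1, 'b'), (3, 'b'), (1, 'a'), (2, 'a'), (5, '')]


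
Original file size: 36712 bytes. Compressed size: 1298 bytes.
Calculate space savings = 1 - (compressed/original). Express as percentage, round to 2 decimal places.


ratio = compressed/original = 1298/36712 = 0.035356
savings = 1 - ratio = 1 - 0.035356 = 0.964644
as a percentage: 0.964644 * 100 = 96.46%

Space savings = 1 - 1298/36712 = 96.46%


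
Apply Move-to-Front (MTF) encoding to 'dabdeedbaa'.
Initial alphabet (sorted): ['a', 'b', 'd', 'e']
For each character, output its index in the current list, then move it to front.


MTF encoding:
'd': index 2 in ['a', 'b', 'd', 'e'] -> ['d', 'a', 'b', 'e']
'a': index 1 in ['d', 'a', 'b', 'e'] -> ['a', 'd', 'b', 'e']
'b': index 2 in ['a', 'd', 'b', 'e'] -> ['b', 'a', 'd', 'e']
'd': index 2 in ['b', 'a', 'd', 'e'] -> ['d', 'b', 'a', 'e']
'e': index 3 in ['d', 'b', 'a', 'e'] -> ['e', 'd', 'b', 'a']
'e': index 0 in ['e', 'd', 'b', 'a'] -> ['e', 'd', 'b', 'a']
'd': index 1 in ['e', 'd', 'b', 'a'] -> ['d', 'e', 'b', 'a']
'b': index 2 in ['d', 'e', 'b', 'a'] -> ['b', 'd', 'e', 'a']
'a': index 3 in ['b', 'd', 'e', 'a'] -> ['a', 'b', 'd', 'e']
'a': index 0 in ['a', 'b', 'd', 'e'] -> ['a', 'b', 'd', 'e']


Output: [2, 1, 2, 2, 3, 0, 1, 2, 3, 0]


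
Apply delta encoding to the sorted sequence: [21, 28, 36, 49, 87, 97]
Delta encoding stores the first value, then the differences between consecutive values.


First value: 21
Deltas:
  28 - 21 = 7
  36 - 28 = 8
  49 - 36 = 13
  87 - 49 = 38
  97 - 87 = 10


Delta encoded: [21, 7, 8, 13, 38, 10]


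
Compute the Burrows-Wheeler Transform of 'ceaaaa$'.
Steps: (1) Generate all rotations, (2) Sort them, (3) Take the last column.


Rotations (sorted):
  0: $ceaaaa -> last char: a
  1: a$ceaaa -> last char: a
  2: aa$ceaa -> last char: a
  3: aaa$cea -> last char: a
  4: aaaa$ce -> last char: e
  5: ceaaaa$ -> last char: $
  6: eaaaa$c -> last char: c


BWT = aaaae$c


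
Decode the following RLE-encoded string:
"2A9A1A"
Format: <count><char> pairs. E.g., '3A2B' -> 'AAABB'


Expanding each <count><char> pair:
  2A -> 'AA'
  9A -> 'AAAAAAAAA'
  1A -> 'A'

Decoded = AAAAAAAAAAAA


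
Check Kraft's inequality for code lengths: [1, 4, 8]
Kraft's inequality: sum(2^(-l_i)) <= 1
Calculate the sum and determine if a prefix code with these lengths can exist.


Sum = 2^(-1) + 2^(-4) + 2^(-8)
    = 0.5 + 0.0625 + 0.00390625
    = 145/256 = 0.56640625
Since 0.56640625 <= 1, Kraft's inequality IS satisfied.
A prefix code with these lengths CAN exist.

Kraft sum = 0.56640625. Satisfied.


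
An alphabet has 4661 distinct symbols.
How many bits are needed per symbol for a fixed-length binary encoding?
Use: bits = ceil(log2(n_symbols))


log2(4661) = 12.1864
Bracket: 2^12 = 4096 < 4661 <= 2^13 = 8192
So ceil(log2(4661)) = 13

bits = ceil(log2(4661)) = ceil(12.1864) = 13 bits


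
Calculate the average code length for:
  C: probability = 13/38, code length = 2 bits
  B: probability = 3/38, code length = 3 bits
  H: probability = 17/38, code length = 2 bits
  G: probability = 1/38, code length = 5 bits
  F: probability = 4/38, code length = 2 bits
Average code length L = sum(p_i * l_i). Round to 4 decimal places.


Weighted contributions p_i * l_i:
  C: (13/38) * 2 = 26/38
  B: (3/38) * 3 = 9/38
  H: (17/38) * 2 = 34/38
  G: (1/38) * 5 = 5/38
  F: (4/38) * 2 = 8/38
Sum = (26 + 9 + 34 + 5 + 8)/38 = 82/38

L = 82/38 = 2.1579 bits/symbol


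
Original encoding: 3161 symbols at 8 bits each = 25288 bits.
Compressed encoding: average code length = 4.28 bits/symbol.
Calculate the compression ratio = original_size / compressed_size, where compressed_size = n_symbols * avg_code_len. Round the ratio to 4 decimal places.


original_size = n_symbols * orig_bits = 3161 * 8 = 25288 bits
compressed_size = n_symbols * avg_code_len = 3161 * 4.28 = 13529.08 bits
ratio = original_size / compressed_size = 25288 / 13529.08 = 1.8692

Compression ratio = 1.8692


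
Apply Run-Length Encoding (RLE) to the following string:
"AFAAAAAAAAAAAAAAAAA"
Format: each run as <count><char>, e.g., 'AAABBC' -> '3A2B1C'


Scanning runs left to right:
  i=0: run of 'A' x 1 -> '1A'
  i=1: run of 'F' x 1 -> '1F'
  i=2: run of 'A' x 17 -> '17A'

RLE = 1A1F17A


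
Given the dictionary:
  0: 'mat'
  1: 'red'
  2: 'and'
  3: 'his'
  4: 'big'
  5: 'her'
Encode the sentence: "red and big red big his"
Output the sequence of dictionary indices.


Look up each word in the dictionary:
  'red' -> 1
  'and' -> 2
  'big' -> 4
  'red' -> 1
  'big' -> 4
  'his' -> 3

Encoded: [1, 2, 4, 1, 4, 3]


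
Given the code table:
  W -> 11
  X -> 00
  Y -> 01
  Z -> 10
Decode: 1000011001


Decoding:
10 -> Z
00 -> X
01 -> Y
10 -> Z
01 -> Y


Result: ZXYZY


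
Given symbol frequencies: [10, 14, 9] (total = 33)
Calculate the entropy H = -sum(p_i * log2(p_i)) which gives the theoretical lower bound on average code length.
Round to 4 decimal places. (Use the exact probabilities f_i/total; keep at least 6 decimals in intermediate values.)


Per-symbol terms -p_i * log2(p_i) with p_i = f_i/33:
  p = 10/33 = 0.303030: log2(p) = -1.722466, -p*log2(p) = 0.521959
  p = 14/33 = 0.424242: log2(p) = -1.237039, -p*log2(p) = 0.524805
  p = 9/33 = 0.272727: log2(p) = -1.874469, -p*log2(p) = 0.511219
H = 0.521959 + 0.524805 + 0.511219 = 1.557983

H = 1.558 bits/symbol


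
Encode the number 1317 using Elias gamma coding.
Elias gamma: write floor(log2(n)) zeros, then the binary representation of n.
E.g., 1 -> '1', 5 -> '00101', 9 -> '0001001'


num_bits = floor(log2(1317)) + 1 = 11
leading_zeros = num_bits - 1 = 10
binary(1317) = 10100100101

Elias gamma(1317) = '0000000000' + '10100100101' = 000000000010100100101 (21 bits)


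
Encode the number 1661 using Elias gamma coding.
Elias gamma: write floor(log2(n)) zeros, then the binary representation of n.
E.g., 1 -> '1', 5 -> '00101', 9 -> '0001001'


num_bits = floor(log2(1661)) + 1 = 11
leading_zeros = num_bits - 1 = 10
binary(1661) = 11001111101

Elias gamma(1661) = '0000000000' + '11001111101' = 000000000011001111101 (21 bits)


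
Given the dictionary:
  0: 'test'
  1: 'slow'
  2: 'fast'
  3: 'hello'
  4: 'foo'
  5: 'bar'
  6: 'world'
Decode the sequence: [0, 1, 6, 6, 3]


Look up each index in the dictionary:
  0 -> 'test'
  1 -> 'slow'
  6 -> 'world'
  6 -> 'world'
  3 -> 'hello'

Decoded: "test slow world world hello"


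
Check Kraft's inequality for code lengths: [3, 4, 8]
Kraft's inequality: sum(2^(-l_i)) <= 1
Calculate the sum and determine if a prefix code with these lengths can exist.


Sum = 2^(-3) + 2^(-4) + 2^(-8)
    = 0.125 + 0.0625 + 0.00390625
    = 49/256 = 0.19140625
Since 0.19140625 <= 1, Kraft's inequality IS satisfied.
A prefix code with these lengths CAN exist.

Kraft sum = 0.19140625. Satisfied.


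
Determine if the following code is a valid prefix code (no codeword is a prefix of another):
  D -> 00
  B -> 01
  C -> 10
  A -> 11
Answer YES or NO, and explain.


Checking each pair (does one codeword prefix another?):
  D='00' vs B='01': no prefix
  D='00' vs C='10': no prefix
  D='00' vs A='11': no prefix
  B='01' vs D='00': no prefix
  B='01' vs C='10': no prefix
  B='01' vs A='11': no prefix
  C='10' vs D='00': no prefix
  C='10' vs B='01': no prefix
  C='10' vs A='11': no prefix
  A='11' vs D='00': no prefix
  A='11' vs B='01': no prefix
  A='11' vs C='10': no prefix
No violation found over all pairs.

YES -- this is a valid prefix code. No codeword is a prefix of any other codeword.


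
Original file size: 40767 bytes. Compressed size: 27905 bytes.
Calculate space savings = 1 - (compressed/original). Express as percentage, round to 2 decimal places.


ratio = compressed/original = 27905/40767 = 0.6845
savings = 1 - ratio = 1 - 0.6845 = 0.3155
as a percentage: 0.3155 * 100 = 31.55%

Space savings = 1 - 27905/40767 = 31.55%


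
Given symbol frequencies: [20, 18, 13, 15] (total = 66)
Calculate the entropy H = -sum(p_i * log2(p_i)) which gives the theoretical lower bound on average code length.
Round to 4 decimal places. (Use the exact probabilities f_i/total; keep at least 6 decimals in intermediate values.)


Per-symbol terms -p_i * log2(p_i) with p_i = f_i/66:
  p = 20/66 = 0.303030: log2(p) = -1.722466, -p*log2(p) = 0.521959
  p = 18/66 = 0.272727: log2(p) = -1.874469, -p*log2(p) = 0.511219
  p = 13/66 = 0.196970: log2(p) = -2.343954, -p*log2(p) = 0.461688
  p = 15/66 = 0.227273: log2(p) = -2.137504, -p*log2(p) = 0.485796
H = 0.521959 + 0.511219 + 0.461688 + 0.485796 = 1.980662

H = 1.9807 bits/symbol


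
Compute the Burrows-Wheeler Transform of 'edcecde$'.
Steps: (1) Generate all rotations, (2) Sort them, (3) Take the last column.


Rotations (sorted):
  0: $edcecde -> last char: e
  1: cde$edce -> last char: e
  2: cecde$ed -> last char: d
  3: dcecde$e -> last char: e
  4: de$edcec -> last char: c
  5: e$edcecd -> last char: d
  6: ecde$edc -> last char: c
  7: edcecde$ -> last char: $


BWT = eedecdc$


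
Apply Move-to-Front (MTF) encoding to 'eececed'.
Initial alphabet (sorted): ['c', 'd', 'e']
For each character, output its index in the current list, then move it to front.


MTF encoding:
'e': index 2 in ['c', 'd', 'e'] -> ['e', 'c', 'd']
'e': index 0 in ['e', 'c', 'd'] -> ['e', 'c', 'd']
'c': index 1 in ['e', 'c', 'd'] -> ['c', 'e', 'd']
'e': index 1 in ['c', 'e', 'd'] -> ['e', 'c', 'd']
'c': index 1 in ['e', 'c', 'd'] -> ['c', 'e', 'd']
'e': index 1 in ['c', 'e', 'd'] -> ['e', 'c', 'd']
'd': index 2 in ['e', 'c', 'd'] -> ['d', 'e', 'c']


Output: [2, 0, 1, 1, 1, 1, 2]


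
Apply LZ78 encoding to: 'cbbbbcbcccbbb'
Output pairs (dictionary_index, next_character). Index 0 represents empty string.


LZ78 encoding steps:
Dictionary: {0: ''}
Step 1: w='' (idx 0), next='c' -> output (0, 'c'), add 'c' as idx 1
Step 2: w='' (idx 0), next='b' -> output (0, 'b'), add 'b' as idx 2
Step 3: w='b' (idx 2), next='b' -> output (2, 'b'), add 'bb' as idx 3
Step 4: w='b' (idx 2), next='c' -> output (2, 'c'), add 'bc' as idx 4
Step 5: w='bc' (idx 4), next='c' -> output (4, 'c'), add 'bcc' as idx 5
Step 6: w='c' (idx 1), next='b' -> output (1, 'b'), add 'cb' as idx 6
Step 7: w='bb' (idx 3), end of input -> output (3, '')


Encoded: [(0, 'c'), (0, 'b'), (2, 'b'), (2, 'c'), (4, 'c'), (1, 'b'), (3, '')]


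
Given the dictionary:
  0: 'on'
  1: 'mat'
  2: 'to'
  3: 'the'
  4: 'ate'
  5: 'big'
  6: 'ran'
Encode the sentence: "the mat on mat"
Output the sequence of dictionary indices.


Look up each word in the dictionary:
  'the' -> 3
  'mat' -> 1
  'on' -> 0
  'mat' -> 1

Encoded: [3, 1, 0, 1]


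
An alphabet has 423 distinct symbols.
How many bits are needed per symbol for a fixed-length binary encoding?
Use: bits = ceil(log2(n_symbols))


log2(423) = 8.7245
Bracket: 2^8 = 256 < 423 <= 2^9 = 512
So ceil(log2(423)) = 9

bits = ceil(log2(423)) = ceil(8.7245) = 9 bits


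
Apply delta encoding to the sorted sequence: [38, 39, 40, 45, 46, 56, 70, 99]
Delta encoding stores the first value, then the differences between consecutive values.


First value: 38
Deltas:
  39 - 38 = 1
  40 - 39 = 1
  45 - 40 = 5
  46 - 45 = 1
  56 - 46 = 10
  70 - 56 = 14
  99 - 70 = 29


Delta encoded: [38, 1, 1, 5, 1, 10, 14, 29]


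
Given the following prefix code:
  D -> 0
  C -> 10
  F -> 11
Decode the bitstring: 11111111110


Decoding step by step:
Bits 11 -> F
Bits 11 -> F
Bits 11 -> F
Bits 11 -> F
Bits 11 -> F
Bits 0 -> D


Decoded message: FFFFFD


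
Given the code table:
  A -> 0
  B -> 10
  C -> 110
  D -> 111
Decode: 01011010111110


Decoding:
0 -> A
10 -> B
110 -> C
10 -> B
111 -> D
110 -> C


Result: ABCBDC


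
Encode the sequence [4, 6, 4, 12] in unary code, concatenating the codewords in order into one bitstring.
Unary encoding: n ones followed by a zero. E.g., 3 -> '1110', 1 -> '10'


Encode each number as n ones followed by a terminating 0:
  4 -> 11110 (5 bits)
  6 -> 1111110 (7 bits)
  4 -> 11110 (5 bits)
  12 -> 1111111111110 (13 bits)
Total length = 5 + 7 + 5 + 13 = 30 bits.

Unary([4, 6, 4, 12]) = 111101111110111101111111111110 (30 bits)


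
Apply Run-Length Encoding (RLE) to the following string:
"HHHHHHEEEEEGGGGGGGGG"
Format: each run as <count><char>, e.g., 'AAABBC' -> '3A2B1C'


Scanning runs left to right:
  i=0: run of 'H' x 6 -> '6H'
  i=6: run of 'E' x 5 -> '5E'
  i=11: run of 'G' x 9 -> '9G'

RLE = 6H5E9G


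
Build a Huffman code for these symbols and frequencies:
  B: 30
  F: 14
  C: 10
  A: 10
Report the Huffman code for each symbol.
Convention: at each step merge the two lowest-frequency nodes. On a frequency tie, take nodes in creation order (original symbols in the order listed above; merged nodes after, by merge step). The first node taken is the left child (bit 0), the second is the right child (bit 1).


Huffman tree construction:
Step 1: Merge C(10) + A(10) = 20
Step 2: Merge F(14) + (C+A)(20) = 34
Step 3: Merge B(30) + (F+(C+A))(34) = 64
Read each symbol's code off the tree from the root (left child = 0, right child = 1).

Codes:
  B: 0 (length 1)
  F: 10 (length 2)
  C: 110 (length 3)
  A: 111 (length 3)
Average code length: 118/64 = 1.8438 bits/symbol


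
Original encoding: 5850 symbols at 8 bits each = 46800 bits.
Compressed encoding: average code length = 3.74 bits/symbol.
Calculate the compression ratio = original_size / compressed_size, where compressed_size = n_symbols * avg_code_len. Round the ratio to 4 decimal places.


original_size = n_symbols * orig_bits = 5850 * 8 = 46800 bits
compressed_size = n_symbols * avg_code_len = 5850 * 3.74 = 21879.0 bits
ratio = original_size / compressed_size = 46800 / 21879.0 = 2.139

Compression ratio = 2.139


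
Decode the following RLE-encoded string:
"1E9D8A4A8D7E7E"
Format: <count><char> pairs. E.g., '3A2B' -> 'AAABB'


Expanding each <count><char> pair:
  1E -> 'E'
  9D -> 'DDDDDDDDD'
  8A -> 'AAAAAAAA'
  4A -> 'AAAA'
  8D -> 'DDDDDDDD'
  7E -> 'EEEEEEE'
  7E -> 'EEEEEEE'

Decoded = EDDDDDDDDDAAAAAAAAAAAADDDDDDDDEEEEEEEEEEEEEE


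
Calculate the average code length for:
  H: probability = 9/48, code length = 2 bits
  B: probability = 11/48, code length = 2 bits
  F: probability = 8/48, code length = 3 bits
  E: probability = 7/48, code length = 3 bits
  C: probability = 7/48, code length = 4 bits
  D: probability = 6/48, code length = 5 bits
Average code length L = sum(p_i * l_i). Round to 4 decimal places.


Weighted contributions p_i * l_i:
  H: (9/48) * 2 = 18/48
  B: (11/48) * 2 = 22/48
  F: (8/48) * 3 = 24/48
  E: (7/48) * 3 = 21/48
  C: (7/48) * 4 = 28/48
  D: (6/48) * 5 = 30/48
Sum = (18 + 22 + 24 + 21 + 28 + 30)/48 = 143/48

L = 143/48 = 2.9792 bits/symbol


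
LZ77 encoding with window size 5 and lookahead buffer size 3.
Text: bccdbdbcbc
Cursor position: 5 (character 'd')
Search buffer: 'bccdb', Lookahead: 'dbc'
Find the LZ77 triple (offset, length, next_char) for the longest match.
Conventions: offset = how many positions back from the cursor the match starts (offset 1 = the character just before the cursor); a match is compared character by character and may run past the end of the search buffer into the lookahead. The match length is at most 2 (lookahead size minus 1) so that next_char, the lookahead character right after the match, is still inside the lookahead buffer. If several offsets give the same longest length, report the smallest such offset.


Try each offset into the search buffer:
  offset=1 (pos 4, char 'b'): match length 0
  offset=2 (pos 3, char 'd'): match length 2
  offset=3 (pos 2, char 'c'): match length 0
  offset=4 (pos 1, char 'c'): match length 0
  offset=5 (pos 0, char 'b'): match length 0
Longest match has length 2 at offset 2.
next_char = character at position 5 + 2 = 7 -> 'c'

Best match: offset=2, length=2 (matching 'db' starting at position 3)
LZ77 triple: (2, 2, 'c')


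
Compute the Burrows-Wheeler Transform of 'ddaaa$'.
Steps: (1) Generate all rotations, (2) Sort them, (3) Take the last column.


Rotations (sorted):
  0: $ddaaa -> last char: a
  1: a$ddaa -> last char: a
  2: aa$dda -> last char: a
  3: aaa$dd -> last char: d
  4: daaa$d -> last char: d
  5: ddaaa$ -> last char: $


BWT = aaadd$


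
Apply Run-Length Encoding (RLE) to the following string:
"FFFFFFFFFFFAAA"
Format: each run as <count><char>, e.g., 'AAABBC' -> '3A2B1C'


Scanning runs left to right:
  i=0: run of 'F' x 11 -> '11F'
  i=11: run of 'A' x 3 -> '3A'

RLE = 11F3A


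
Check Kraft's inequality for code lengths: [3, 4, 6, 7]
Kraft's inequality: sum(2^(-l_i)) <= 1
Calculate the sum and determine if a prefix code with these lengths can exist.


Sum = 2^(-3) + 2^(-4) + 2^(-6) + 2^(-7)
    = 0.125 + 0.0625 + 0.015625 + 0.0078125
    = 27/128 = 0.2109375
Since 0.2109375 <= 1, Kraft's inequality IS satisfied.
A prefix code with these lengths CAN exist.

Kraft sum = 0.2109375. Satisfied.


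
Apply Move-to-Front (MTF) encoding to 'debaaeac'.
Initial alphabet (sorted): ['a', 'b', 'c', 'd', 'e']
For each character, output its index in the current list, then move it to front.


MTF encoding:
'd': index 3 in ['a', 'b', 'c', 'd', 'e'] -> ['d', 'a', 'b', 'c', 'e']
'e': index 4 in ['d', 'a', 'b', 'c', 'e'] -> ['e', 'd', 'a', 'b', 'c']
'b': index 3 in ['e', 'd', 'a', 'b', 'c'] -> ['b', 'e', 'd', 'a', 'c']
'a': index 3 in ['b', 'e', 'd', 'a', 'c'] -> ['a', 'b', 'e', 'd', 'c']
'a': index 0 in ['a', 'b', 'e', 'd', 'c'] -> ['a', 'b', 'e', 'd', 'c']
'e': index 2 in ['a', 'b', 'e', 'd', 'c'] -> ['e', 'a', 'b', 'd', 'c']
'a': index 1 in ['e', 'a', 'b', 'd', 'c'] -> ['a', 'e', 'b', 'd', 'c']
'c': index 4 in ['a', 'e', 'b', 'd', 'c'] -> ['c', 'a', 'e', 'b', 'd']


Output: [3, 4, 3, 3, 0, 2, 1, 4]


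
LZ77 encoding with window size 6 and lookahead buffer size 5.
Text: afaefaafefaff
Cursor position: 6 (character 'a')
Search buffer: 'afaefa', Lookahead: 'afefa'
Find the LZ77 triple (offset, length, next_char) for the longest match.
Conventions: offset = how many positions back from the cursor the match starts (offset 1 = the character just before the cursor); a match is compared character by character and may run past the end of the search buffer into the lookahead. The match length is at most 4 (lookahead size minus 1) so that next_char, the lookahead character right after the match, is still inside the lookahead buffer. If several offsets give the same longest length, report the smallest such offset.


Try each offset into the search buffer:
  offset=1 (pos 5, char 'a'): match length 1
  offset=2 (pos 4, char 'f'): match length 0
  offset=3 (pos 3, char 'e'): match length 0
  offset=4 (pos 2, char 'a'): match length 1
  offset=5 (pos 1, char 'f'): match length 0
  offset=6 (pos 0, char 'a'): match length 2
Longest match has length 2 at offset 6.
next_char = character at position 6 + 2 = 8 -> 'e'

Best match: offset=6, length=2 (matching 'af' starting at position 0)
LZ77 triple: (6, 2, 'e')


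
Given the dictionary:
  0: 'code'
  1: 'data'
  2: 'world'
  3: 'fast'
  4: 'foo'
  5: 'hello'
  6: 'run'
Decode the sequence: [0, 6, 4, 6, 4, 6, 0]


Look up each index in the dictionary:
  0 -> 'code'
  6 -> 'run'
  4 -> 'foo'
  6 -> 'run'
  4 -> 'foo'
  6 -> 'run'
  0 -> 'code'

Decoded: "code run foo run foo run code"
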